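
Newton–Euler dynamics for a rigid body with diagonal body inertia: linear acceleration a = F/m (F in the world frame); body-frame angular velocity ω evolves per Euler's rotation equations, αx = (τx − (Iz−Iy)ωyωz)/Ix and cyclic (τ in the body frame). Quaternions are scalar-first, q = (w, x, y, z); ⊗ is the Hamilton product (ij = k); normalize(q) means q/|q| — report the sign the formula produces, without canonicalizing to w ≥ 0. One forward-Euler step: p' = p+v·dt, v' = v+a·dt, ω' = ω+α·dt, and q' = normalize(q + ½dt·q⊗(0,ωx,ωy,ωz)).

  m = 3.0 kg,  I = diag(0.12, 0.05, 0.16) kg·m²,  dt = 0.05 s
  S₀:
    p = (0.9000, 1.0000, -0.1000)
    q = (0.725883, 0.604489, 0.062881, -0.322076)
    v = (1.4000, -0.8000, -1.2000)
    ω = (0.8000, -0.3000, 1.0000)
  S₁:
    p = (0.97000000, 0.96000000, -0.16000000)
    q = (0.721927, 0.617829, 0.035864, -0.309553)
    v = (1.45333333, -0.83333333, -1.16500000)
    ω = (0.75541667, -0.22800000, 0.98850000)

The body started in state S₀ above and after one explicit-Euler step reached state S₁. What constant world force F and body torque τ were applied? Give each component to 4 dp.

F = (3.2000, -2.0000, 2.1000)
τ = (-0.1400, 0.0400, -0.0200)

ω₁ − ω₀ = (-0.04458333, 0.07200000, -0.01150000)
I·α + gyro = (-0.1400, 0.0400, -0.0200)
Δv = v₁−v₀ = (0.05333333, -0.03333333, 0.03500000)
F = m·Δv/dt = (3.2000, -2.0000, 2.1000)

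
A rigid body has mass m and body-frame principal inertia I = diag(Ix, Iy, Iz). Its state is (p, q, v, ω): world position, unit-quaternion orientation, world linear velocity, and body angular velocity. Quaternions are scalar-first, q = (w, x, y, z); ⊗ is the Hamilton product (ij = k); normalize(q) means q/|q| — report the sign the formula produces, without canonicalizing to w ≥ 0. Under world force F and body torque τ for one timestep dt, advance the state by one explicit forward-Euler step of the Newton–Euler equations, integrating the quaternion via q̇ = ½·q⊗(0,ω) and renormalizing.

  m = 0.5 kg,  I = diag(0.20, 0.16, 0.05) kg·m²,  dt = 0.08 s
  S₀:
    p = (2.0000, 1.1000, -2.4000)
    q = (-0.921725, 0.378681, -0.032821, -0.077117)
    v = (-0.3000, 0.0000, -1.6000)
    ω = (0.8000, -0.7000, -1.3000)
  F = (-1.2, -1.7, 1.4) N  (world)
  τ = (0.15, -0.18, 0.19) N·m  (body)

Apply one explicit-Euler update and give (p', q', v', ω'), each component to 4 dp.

(τ − ω×Iω)/I = (1.2505, -0.1500, 3.3520)
new body rate ω' = (0.9000, -0.7120, -1.0318)
2q̇ = q⊗(0,ω) = (-0.4261716, -0.7486946, 1.0757992, 0.9594226)
q' = normalize(q + ½dt·q⊗(0,ω)) = (-0.9367, 0.3479, 0.0102, -0.0387)
a = F/m = (-2.4000, -3.4000, 2.8000)
p' = p + v·dt = (1.9760, 1.1000, -2.5280)
v' = v + a·dt = (-0.4920, -0.2720, -1.3760)

p' = (1.9760, 1.1000, -2.5280)
q' = (-0.9367, 0.3479, 0.0102, -0.0387)
v' = (-0.4920, -0.2720, -1.3760)
ω' = (0.9000, -0.7120, -1.0318)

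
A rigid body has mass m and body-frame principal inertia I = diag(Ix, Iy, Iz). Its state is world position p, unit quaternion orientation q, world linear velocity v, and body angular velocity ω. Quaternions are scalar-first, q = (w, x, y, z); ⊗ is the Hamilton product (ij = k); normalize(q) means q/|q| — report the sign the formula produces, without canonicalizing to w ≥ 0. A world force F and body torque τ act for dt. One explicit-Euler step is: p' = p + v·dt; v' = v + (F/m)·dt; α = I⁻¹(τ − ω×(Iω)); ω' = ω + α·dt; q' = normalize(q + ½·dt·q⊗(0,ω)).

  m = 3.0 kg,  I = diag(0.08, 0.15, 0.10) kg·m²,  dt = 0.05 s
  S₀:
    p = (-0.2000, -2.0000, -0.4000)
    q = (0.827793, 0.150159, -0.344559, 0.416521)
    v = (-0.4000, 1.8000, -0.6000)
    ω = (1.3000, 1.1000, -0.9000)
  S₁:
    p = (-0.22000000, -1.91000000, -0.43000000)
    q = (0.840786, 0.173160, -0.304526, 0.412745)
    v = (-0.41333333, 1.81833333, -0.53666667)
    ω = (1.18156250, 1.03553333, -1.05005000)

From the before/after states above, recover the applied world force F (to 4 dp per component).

velocity change Δv = (-0.01333333, 0.01833333, 0.06333333)
F = m·Δv/dt = (-0.8000, 1.1000, 3.8000)

F = (-0.8000, 1.1000, 3.8000)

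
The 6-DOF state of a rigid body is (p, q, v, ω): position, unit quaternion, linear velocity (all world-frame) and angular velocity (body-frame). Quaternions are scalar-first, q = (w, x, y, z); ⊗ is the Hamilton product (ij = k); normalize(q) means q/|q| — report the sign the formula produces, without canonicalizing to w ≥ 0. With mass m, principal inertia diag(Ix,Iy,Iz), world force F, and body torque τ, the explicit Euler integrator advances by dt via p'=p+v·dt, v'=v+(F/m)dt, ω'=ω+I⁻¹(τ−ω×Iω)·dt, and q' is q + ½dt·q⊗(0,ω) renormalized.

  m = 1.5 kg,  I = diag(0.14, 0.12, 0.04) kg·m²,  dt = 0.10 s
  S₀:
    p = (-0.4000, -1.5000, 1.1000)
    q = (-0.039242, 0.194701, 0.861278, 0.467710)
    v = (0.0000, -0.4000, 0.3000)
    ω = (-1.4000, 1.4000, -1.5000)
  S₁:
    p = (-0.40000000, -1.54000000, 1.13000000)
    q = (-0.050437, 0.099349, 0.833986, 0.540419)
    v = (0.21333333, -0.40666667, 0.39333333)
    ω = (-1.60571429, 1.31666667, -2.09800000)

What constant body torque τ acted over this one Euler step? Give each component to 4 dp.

τ = (-0.1200, 0.1100, -0.2000)

Δω = ω₁−ω₀ = (-0.20571429, -0.08333333, -0.59800000)
precession coupling = (0.1680, 0.2100, 0.0392)
applied torque τ = (-0.1200, 0.1100, -0.2000)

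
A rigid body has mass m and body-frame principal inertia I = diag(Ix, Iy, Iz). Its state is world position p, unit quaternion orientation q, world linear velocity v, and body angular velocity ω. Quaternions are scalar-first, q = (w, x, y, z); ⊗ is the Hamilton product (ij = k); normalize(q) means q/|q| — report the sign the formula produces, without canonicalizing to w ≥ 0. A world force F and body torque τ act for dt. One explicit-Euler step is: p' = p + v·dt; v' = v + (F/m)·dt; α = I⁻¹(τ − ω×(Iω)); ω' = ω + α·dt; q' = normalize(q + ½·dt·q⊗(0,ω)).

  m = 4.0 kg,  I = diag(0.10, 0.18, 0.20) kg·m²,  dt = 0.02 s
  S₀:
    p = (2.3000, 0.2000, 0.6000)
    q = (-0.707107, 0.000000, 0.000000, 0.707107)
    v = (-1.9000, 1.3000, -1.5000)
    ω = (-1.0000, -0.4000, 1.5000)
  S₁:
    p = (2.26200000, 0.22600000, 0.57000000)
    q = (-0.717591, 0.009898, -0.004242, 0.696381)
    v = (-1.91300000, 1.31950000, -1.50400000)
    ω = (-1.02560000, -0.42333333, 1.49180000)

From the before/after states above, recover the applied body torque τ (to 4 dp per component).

ω₁ − ω₀ = (-0.02560000, -0.02333333, -0.00820000)
gyro term ω₀×Iω₀ = (-0.0120, 0.1500, 0.0320)
τ = I·(Δω/dt) + ω₀×(Iω₀) = (-0.1400, -0.0600, -0.0500)

τ = (-0.1400, -0.0600, -0.0500)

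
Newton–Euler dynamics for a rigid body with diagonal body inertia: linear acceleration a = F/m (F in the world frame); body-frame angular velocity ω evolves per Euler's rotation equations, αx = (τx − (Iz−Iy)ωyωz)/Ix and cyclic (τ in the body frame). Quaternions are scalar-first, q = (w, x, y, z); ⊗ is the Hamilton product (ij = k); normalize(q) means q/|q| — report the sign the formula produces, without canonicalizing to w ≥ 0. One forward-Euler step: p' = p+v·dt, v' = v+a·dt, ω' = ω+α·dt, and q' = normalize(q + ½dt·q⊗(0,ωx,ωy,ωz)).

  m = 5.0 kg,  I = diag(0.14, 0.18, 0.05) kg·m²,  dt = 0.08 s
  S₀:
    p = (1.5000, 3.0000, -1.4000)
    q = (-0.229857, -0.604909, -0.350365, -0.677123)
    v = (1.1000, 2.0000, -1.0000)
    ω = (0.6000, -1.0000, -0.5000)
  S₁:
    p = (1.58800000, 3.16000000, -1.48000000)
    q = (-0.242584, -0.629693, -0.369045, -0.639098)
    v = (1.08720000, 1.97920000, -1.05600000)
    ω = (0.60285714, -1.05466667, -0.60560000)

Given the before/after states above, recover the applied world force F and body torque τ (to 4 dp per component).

ω₁ − ω₀ = (0.00285714, -0.05466667, -0.10560000)
gyro term ω₀×Iω₀ = (-0.0650, -0.0270, -0.0240)
I·α + gyro = (-0.0600, -0.1500, -0.0900)
v₁ − v₀ = (-0.01280000, -0.02080000, -0.05600000)
applied force F = (-0.8000, -1.3000, -3.5000)

F = (-0.8000, -1.3000, -3.5000)
τ = (-0.0600, -0.1500, -0.0900)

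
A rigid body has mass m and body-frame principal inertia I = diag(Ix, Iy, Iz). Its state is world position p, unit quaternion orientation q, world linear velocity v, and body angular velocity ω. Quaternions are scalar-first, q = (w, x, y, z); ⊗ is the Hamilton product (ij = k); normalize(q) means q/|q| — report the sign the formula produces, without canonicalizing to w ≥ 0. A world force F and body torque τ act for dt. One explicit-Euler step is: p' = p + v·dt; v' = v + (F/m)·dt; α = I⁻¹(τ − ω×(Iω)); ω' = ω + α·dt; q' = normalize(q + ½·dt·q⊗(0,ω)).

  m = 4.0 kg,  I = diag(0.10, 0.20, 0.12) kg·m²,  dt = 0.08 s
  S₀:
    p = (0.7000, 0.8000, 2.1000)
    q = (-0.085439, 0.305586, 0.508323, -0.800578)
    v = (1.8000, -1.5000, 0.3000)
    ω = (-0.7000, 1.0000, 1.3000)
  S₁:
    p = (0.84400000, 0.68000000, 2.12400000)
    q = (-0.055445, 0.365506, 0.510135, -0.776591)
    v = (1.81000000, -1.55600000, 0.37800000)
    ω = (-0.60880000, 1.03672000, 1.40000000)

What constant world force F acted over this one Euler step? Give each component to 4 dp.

Δv = v₁−v₀ = (0.01000000, -0.05600000, 0.07800000)
F = m·Δv/dt = (0.5000, -2.8000, 3.9000)

F = (0.5000, -2.8000, 3.9000)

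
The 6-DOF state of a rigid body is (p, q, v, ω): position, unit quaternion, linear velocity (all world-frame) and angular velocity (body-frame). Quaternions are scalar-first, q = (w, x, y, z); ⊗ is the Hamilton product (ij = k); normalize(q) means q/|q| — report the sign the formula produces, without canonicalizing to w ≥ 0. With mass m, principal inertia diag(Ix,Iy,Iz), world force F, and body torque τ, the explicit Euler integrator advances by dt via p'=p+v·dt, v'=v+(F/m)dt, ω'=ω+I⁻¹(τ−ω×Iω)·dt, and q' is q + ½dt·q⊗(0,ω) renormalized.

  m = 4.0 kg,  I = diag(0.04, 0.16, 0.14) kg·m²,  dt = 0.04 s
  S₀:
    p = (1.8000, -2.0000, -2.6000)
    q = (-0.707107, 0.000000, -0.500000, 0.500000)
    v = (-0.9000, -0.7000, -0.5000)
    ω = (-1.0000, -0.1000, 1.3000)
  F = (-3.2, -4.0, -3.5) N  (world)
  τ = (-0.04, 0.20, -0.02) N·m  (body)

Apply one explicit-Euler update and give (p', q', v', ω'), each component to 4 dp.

p' = (1.7640, -2.0280, -2.6200)
q' = (-0.7207, 0.0021, -0.5083, 0.4714)
v' = (-0.9320, -0.7400, -0.5350)
ω' = (-1.0426, -0.0825, 1.2909)

linear accel F/m = (-0.8000, -1.0000, -0.8750)
p + v·dt = (1.7640, -2.0280, -2.6200)
v' = v + a·dt = (-0.9320, -0.7400, -0.5350)
ω×(Iω) gyroscopic = (0.0026, 0.1300, 0.0120)
angular accel α = (-1.0650, 0.4375, -0.2286)
new body rate ω' = (-1.0426, -0.0825, 1.2909)
Hamilton product q⊗(0,ω) = (-0.7000000, 0.1071070, -0.4292893, -1.4192391)
updated quaternion q' = (-0.7207, 0.0021, -0.5083, 0.4714)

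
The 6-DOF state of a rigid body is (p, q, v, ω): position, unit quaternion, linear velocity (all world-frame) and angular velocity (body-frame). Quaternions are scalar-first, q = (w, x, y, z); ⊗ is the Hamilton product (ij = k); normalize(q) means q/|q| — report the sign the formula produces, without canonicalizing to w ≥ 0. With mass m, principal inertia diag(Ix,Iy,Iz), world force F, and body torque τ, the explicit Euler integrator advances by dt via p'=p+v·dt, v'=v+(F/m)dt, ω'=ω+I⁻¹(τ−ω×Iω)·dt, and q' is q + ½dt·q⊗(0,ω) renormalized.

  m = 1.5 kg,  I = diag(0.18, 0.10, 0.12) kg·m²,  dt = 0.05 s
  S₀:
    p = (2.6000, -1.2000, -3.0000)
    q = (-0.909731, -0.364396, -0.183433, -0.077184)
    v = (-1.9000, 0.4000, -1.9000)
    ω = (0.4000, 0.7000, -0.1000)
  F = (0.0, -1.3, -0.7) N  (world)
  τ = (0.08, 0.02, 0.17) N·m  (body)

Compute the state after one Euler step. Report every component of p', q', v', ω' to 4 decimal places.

p' = (2.5050, -1.1800, -3.0950)
q' = (-0.9029, -0.3716, -0.2010, -0.0794)
v' = (-1.9000, 0.3567, -1.9233)
ω' = (0.4226, 0.7112, -0.0198)

p' = p + v·dt = (2.5050, -1.1800, -3.0950)
new velocity v' = (-1.9000, 0.3567, -1.9233)
ω×(Iω) gyroscopic = (-0.0014, -0.0024, -0.0224)
(τ − ω×Iω)/I = (0.4522, 0.2240, 1.6033)
ω' = ω + α·dt = (0.4226, 0.7112, -0.0198)
Hamilton product q⊗(0,ω) = (0.2664431, -0.2915203, -0.7041249, -0.0907309)
updated quaternion q' = (-0.9029, -0.3716, -0.2010, -0.0794)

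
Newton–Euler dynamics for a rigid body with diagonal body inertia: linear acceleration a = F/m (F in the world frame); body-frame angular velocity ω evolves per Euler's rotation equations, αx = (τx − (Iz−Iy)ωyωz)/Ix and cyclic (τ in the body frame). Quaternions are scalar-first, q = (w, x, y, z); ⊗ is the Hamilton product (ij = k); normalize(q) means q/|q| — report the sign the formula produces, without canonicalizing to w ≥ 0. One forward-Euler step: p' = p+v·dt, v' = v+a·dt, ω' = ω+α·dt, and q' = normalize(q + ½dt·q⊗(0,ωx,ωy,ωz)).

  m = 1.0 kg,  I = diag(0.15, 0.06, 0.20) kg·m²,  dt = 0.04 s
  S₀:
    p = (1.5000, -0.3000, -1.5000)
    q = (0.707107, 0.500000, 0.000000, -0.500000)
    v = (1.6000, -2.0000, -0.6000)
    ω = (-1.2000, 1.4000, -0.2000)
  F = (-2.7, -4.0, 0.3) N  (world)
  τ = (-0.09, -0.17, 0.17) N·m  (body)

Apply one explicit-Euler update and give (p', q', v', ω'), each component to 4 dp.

a = F/m = (-2.7000, -4.0000, 0.3000)
p + v·dt = (1.5640, -0.3800, -1.5240)
v + (F/m)dt = (1.4920, -2.1600, -0.5880)
angular accel α = (-0.3387, -2.6333, 0.0940)
ω + α·dt = (-1.2135, 1.2947, -0.1962)
2q̇ = q⊗(0,ω) = (0.5000000, -0.1485284, 1.6899498, 0.5585786)
updated quaternion q' = (0.7166, 0.4967, 0.0338, -0.4885)

p' = (1.5640, -0.3800, -1.5240)
q' = (0.7166, 0.4967, 0.0338, -0.4885)
v' = (1.4920, -2.1600, -0.5880)
ω' = (-1.2135, 1.2947, -0.1962)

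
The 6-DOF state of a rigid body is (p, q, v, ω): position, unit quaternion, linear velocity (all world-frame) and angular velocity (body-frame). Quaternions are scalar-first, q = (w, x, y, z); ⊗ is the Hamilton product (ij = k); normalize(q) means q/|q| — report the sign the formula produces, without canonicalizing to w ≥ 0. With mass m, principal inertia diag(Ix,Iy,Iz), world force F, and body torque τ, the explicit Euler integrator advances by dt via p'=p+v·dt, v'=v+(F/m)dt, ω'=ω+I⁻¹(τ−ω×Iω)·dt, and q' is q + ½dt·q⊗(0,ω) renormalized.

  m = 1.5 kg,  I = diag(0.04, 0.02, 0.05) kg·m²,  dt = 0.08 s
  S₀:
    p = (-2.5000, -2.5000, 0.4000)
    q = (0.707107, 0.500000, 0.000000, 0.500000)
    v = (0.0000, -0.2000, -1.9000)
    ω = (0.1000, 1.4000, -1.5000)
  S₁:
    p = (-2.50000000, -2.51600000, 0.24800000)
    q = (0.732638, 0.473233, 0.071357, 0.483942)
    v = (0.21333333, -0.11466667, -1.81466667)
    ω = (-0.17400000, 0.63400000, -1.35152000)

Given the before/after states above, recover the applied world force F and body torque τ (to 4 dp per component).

Δω = ω₁−ω₀ = (-0.27400000, -0.76600000, 0.14848000)
I·α + gyro = (-0.2000, -0.1900, 0.0900)
v₁ − v₀ = (0.21333333, 0.08533333, 0.08533333)
m·(v₁−v₀)/dt = (4.0000, 1.6000, 1.6000)

F = (4.0000, 1.6000, 1.6000)
τ = (-0.2000, -0.1900, 0.0900)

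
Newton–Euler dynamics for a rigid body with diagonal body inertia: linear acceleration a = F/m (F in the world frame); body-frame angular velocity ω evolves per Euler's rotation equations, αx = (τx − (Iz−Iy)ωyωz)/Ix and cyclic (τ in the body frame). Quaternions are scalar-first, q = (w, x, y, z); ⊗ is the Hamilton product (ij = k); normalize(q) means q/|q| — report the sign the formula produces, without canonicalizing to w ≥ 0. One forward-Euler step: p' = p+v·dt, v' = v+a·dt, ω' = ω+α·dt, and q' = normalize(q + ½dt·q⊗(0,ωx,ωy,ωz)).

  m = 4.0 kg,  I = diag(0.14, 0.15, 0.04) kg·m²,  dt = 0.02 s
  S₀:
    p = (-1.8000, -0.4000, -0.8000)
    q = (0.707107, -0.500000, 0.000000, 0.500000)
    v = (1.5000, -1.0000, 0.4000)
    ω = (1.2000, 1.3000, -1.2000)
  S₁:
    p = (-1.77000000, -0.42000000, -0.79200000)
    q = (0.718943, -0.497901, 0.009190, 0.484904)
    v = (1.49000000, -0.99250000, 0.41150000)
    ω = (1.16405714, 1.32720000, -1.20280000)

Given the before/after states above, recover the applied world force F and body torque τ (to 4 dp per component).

velocity change Δv = (-0.01000000, 0.00750000, 0.01150000)
m·(v₁−v₀)/dt = (-2.0000, 1.5000, 2.3000)
ω₁ − ω₀ = (-0.03594286, 0.02720000, -0.00280000)
precession coupling = (0.1716, -0.1440, 0.0156)
I·α + gyro = (-0.0800, 0.0600, 0.0100)

F = (-2.0000, 1.5000, 2.3000)
τ = (-0.0800, 0.0600, 0.0100)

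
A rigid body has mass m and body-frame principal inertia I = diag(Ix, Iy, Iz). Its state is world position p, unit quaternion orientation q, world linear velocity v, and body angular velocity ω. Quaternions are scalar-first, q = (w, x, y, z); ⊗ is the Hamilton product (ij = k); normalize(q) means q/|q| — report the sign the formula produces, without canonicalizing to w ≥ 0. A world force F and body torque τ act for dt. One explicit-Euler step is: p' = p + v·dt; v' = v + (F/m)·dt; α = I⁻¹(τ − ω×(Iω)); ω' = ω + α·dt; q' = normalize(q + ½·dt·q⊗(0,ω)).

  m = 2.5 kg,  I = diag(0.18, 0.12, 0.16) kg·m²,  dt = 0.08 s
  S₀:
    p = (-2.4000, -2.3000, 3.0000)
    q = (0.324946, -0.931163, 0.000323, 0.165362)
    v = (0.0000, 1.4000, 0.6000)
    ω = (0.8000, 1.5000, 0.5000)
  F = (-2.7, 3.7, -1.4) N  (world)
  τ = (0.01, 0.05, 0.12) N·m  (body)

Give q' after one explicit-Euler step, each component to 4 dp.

q' = (0.3505, -0.9284, 0.0436, 0.1157)

q⊗(0,ω) = (0.6617649, 0.0120753, 1.0852901, -1.2345299)
q + ½dt·q⊗(0,ω), renormalized = (0.3505, -0.9284, 0.0436, 0.1157)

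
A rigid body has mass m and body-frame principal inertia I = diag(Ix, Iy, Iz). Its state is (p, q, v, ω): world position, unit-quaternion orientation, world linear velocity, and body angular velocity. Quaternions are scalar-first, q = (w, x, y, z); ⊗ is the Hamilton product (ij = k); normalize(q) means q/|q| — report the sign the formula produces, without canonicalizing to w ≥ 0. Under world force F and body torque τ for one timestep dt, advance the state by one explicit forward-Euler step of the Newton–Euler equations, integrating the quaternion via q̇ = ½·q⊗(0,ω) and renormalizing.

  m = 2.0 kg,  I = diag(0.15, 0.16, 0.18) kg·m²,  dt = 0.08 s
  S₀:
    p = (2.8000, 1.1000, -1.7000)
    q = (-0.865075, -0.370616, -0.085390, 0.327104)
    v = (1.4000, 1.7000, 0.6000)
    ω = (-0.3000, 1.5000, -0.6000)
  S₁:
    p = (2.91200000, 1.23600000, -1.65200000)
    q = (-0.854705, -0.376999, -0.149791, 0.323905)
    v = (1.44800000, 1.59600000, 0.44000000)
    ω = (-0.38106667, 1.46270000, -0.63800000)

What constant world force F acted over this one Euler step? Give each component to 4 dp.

Δv = v₁−v₀ = (0.04800000, -0.10400000, -0.16000000)
m·(v₁−v₀)/dt = (1.2000, -2.6000, -4.0000)

F = (1.2000, -2.6000, -4.0000)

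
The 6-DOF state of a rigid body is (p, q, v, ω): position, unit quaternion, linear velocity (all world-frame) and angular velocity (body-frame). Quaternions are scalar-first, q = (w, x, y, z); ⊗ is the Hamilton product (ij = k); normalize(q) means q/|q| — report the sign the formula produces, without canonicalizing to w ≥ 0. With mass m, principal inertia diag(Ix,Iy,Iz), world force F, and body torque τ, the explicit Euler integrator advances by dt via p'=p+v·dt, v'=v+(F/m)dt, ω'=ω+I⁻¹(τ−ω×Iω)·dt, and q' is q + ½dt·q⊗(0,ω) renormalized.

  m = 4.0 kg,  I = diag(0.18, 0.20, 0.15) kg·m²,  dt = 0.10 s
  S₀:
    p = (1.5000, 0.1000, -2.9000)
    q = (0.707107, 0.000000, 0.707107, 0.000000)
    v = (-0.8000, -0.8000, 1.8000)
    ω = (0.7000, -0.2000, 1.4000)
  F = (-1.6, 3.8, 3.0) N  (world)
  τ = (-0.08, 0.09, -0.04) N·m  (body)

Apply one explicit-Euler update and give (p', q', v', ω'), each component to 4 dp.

p + v·dt = (1.4200, 0.0200, -2.7200)
v + (F/m)dt = (-0.8400, -0.7050, 1.8750)
ω×(Iω) gyroscopic = (0.0140, 0.0294, -0.0028)
(τ − ω×Iω)/I = (-0.5222, 0.3030, -0.2480)
ω' = ω + α·dt = (0.6478, -0.1697, 1.3752)
Hamilton product q⊗(0,ω) = (0.1414214, 1.4849247, -0.1414214, 0.4949749)
q + ½dt·q⊗(0,ω), renormalized = (0.7120, 0.0740, 0.6979, 0.0247)

p' = (1.4200, 0.0200, -2.7200)
q' = (0.7120, 0.0740, 0.6979, 0.0247)
v' = (-0.8400, -0.7050, 1.8750)
ω' = (0.6478, -0.1697, 1.3752)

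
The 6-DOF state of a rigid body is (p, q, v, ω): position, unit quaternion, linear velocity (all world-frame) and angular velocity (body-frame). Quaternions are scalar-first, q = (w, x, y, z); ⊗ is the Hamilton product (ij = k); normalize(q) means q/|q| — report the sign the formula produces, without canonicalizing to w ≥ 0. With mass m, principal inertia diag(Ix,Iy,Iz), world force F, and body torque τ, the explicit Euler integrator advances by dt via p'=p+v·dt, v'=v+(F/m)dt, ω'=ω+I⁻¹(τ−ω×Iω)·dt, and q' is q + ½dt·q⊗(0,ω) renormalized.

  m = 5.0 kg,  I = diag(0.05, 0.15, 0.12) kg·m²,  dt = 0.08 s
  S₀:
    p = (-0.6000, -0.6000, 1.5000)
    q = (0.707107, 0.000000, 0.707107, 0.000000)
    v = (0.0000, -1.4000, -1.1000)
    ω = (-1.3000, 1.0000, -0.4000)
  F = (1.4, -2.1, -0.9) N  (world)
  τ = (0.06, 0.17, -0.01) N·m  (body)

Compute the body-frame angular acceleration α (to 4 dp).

α = (0.9600, 1.3760, 1.0000)

ω×(Iω) gyroscopic = (0.0120, -0.0364, -0.1300)
(τ − ω×Iω)/I = (0.9600, 1.3760, 1.0000)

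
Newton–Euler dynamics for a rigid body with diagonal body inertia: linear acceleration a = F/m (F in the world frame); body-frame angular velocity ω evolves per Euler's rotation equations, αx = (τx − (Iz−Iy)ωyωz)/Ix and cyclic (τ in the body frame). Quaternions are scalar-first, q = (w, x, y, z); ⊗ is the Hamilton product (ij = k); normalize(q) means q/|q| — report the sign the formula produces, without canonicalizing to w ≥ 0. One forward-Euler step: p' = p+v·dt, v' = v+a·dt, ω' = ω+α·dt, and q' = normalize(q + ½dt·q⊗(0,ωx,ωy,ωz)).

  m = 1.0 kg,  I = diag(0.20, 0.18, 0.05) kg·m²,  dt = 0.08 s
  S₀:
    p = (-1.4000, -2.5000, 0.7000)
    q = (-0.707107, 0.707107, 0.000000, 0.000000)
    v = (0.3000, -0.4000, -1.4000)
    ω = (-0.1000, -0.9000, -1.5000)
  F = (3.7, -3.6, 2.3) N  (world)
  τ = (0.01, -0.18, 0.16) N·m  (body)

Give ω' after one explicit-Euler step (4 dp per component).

angular accel α = (0.9275, -1.1250, 3.2360)
ω' = ω + α·dt = (-0.0258, -0.9900, -1.2411)

ω' = (-0.0258, -0.9900, -1.2411)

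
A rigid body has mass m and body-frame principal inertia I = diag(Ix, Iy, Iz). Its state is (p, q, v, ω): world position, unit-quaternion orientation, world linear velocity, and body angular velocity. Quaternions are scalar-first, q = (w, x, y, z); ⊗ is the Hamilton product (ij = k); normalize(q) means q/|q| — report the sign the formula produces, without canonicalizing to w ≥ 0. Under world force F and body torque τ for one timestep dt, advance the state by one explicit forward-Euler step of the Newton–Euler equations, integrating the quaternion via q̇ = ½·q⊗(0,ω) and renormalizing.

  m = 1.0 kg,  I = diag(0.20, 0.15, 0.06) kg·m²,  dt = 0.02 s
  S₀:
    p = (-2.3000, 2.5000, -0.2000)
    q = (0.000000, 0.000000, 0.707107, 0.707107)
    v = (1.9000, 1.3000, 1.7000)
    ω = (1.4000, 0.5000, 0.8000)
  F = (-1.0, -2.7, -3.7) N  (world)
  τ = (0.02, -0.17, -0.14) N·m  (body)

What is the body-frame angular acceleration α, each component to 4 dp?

α = (0.2800, -2.1787, -1.7500)

precession coupling ω×(Iω) = (-0.0360, 0.1568, -0.0350)
angular accel α = (0.2800, -2.1787, -1.7500)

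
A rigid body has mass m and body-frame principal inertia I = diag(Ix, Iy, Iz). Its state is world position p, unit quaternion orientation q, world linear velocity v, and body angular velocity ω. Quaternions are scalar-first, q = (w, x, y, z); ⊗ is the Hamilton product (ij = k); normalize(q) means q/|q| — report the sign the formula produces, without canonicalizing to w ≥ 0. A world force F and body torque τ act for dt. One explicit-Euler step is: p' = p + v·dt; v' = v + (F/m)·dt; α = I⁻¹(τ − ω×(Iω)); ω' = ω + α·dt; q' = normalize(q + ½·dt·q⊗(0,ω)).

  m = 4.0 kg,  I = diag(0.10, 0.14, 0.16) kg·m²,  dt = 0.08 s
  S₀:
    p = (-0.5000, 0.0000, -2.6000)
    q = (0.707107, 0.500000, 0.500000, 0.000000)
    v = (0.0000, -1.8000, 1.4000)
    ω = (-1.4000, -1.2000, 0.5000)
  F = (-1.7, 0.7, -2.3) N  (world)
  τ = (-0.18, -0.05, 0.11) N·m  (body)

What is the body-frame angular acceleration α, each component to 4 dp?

precession coupling ω×(Iω) = (-0.0120, 0.0420, 0.0672)
(τ − ω×Iω)/I = (-1.6800, -0.6571, 0.2675)

α = (-1.6800, -0.6571, 0.2675)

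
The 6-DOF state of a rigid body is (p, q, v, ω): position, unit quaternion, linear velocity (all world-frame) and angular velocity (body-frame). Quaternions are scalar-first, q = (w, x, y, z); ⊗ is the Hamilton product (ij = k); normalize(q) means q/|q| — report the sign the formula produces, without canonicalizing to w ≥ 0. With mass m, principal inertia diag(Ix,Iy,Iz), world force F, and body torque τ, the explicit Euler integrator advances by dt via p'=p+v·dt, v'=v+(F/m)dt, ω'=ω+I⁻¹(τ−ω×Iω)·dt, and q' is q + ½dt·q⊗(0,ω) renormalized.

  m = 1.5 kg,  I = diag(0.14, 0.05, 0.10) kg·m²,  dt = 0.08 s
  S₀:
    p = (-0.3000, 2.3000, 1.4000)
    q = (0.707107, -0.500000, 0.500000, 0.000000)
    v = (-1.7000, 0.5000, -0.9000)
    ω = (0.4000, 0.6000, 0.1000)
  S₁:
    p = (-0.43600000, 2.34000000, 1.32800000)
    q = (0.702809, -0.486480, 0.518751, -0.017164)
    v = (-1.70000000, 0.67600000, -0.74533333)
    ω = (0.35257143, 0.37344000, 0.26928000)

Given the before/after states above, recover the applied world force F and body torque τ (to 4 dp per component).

F = (0.0000, 3.3000, 2.9000)
τ = (-0.0800, -0.1400, 0.1900)

Δω = ω₁−ω₀ = (-0.04742857, -0.22656000, 0.16928000)
I·α + gyro = (-0.0800, -0.1400, 0.1900)
Δv = v₁−v₀ = (0.00000000, 0.17600000, 0.15466667)
F = m·Δv/dt = (0.0000, 3.3000, 2.9000)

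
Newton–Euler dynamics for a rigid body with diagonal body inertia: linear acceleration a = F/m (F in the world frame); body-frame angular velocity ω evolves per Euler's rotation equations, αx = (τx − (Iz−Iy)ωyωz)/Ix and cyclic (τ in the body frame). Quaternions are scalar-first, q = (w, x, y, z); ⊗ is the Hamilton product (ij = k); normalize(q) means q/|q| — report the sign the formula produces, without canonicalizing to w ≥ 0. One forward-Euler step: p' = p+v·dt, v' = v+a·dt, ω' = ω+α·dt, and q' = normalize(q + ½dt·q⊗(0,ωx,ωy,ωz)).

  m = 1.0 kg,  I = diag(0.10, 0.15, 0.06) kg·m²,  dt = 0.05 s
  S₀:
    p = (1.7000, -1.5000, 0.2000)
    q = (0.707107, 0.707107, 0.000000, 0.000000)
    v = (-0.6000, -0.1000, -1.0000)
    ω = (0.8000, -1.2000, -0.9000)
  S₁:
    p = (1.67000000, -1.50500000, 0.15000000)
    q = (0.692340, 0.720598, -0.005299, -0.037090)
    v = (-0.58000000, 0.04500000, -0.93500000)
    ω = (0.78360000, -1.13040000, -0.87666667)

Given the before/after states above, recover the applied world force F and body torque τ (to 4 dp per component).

velocity change Δv = (0.02000000, 0.14500000, 0.06500000)
F = m·Δv/dt = (0.4000, 2.9000, 1.3000)
Δω = ω₁−ω₀ = (-0.01640000, 0.06960000, 0.02333333)
I·α + gyro = (-0.1300, 0.1800, -0.0200)

F = (0.4000, 2.9000, 1.3000)
τ = (-0.1300, 0.1800, -0.0200)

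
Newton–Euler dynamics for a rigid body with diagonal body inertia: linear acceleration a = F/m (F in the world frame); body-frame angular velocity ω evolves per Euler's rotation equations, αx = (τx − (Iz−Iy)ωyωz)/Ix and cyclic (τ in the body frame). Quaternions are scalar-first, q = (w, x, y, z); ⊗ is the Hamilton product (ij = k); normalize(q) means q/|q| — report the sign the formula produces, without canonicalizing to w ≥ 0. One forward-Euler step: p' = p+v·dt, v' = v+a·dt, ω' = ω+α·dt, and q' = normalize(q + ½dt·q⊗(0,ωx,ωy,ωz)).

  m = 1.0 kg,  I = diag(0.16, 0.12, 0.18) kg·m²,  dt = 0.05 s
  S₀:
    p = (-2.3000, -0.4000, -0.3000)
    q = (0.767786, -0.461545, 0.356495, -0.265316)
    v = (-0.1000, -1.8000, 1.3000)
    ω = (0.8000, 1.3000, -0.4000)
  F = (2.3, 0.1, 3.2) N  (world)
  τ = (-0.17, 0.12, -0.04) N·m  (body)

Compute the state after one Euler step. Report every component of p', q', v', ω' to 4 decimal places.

a = F/m = (2.3000, 0.1000, 3.2000)
new position p' = (-2.3050, -0.4900, -0.2350)
v' = v + a·dt = (0.0150, -1.7950, 1.4600)
ω×(Iω) gyroscopic = (-0.0312, 0.0064, -0.0416)
angular accel α = (-0.8675, 0.9467, 0.0089)
new body rate ω' = (0.7566, 1.3473, -0.3996)
2q̇ = q⊗(0,ω) = (-0.2003339, 0.8165416, 0.6012510, -1.1923189)
updated quaternion q' = (0.7622, -0.4408, 0.3712, -0.2949)

p' = (-2.3050, -0.4900, -0.2350)
q' = (0.7622, -0.4408, 0.3712, -0.2949)
v' = (0.0150, -1.7950, 1.4600)
ω' = (0.7566, 1.3473, -0.3996)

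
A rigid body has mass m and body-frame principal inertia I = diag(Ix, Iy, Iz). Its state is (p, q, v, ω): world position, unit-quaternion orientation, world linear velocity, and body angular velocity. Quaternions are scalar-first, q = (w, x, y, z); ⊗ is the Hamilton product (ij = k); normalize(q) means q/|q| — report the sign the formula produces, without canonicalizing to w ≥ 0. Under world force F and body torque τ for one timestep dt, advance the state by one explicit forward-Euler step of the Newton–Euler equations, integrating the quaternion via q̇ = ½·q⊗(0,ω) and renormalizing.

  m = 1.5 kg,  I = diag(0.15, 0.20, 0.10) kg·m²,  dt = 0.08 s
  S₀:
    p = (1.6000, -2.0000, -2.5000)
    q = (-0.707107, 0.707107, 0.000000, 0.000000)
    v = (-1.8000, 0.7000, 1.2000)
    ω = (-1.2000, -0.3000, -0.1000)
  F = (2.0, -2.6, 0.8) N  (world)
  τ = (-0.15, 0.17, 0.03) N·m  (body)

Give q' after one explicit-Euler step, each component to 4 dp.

q⊗(0,ω) = (0.8485284, 0.8485284, 0.2828428, -0.1414214)
updated quaternion q' = (-0.6723, 0.7401, 0.0113, -0.0056)

q' = (-0.6723, 0.7401, 0.0113, -0.0056)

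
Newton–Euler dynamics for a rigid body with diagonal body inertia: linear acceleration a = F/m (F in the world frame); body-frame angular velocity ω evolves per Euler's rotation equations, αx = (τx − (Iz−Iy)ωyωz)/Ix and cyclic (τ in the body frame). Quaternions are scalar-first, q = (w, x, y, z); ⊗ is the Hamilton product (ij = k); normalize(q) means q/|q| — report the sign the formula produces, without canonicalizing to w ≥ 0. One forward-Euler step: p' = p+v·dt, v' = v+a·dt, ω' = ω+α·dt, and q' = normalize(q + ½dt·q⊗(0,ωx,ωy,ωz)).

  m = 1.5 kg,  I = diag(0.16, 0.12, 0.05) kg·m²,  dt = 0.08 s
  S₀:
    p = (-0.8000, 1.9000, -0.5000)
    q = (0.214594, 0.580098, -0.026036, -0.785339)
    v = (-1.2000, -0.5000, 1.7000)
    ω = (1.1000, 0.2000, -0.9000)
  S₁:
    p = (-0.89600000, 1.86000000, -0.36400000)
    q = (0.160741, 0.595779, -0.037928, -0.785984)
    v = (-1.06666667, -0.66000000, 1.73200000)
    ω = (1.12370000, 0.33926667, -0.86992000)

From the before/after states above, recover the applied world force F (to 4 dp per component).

velocity change Δv = (0.13333333, -0.16000000, 0.03200000)
m·(v₁−v₀)/dt = (2.5000, -3.0000, 0.6000)

F = (2.5000, -3.0000, 0.6000)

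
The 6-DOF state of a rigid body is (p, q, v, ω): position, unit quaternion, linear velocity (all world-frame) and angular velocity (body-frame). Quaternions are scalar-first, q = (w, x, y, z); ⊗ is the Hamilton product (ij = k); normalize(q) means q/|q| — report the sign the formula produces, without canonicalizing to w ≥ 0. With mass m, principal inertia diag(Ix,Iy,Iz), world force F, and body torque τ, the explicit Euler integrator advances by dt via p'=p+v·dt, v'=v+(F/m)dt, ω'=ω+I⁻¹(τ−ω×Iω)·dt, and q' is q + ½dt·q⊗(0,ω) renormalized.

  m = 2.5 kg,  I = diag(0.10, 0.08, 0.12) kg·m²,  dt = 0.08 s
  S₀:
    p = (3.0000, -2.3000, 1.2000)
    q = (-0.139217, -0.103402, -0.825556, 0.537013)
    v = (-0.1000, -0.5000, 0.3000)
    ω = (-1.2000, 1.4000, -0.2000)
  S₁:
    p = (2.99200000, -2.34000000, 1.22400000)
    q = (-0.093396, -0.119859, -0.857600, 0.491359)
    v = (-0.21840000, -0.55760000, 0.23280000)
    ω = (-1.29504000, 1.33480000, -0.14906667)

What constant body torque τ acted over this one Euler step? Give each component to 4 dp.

rate change Δω = (-0.09504000, -0.06520000, 0.05093333)
gyro term ω₀×Iω₀ = (-0.0112, -0.0048, 0.0336)
applied torque τ = (-0.1300, -0.0700, 0.1100)

τ = (-0.1300, -0.0700, 0.1100)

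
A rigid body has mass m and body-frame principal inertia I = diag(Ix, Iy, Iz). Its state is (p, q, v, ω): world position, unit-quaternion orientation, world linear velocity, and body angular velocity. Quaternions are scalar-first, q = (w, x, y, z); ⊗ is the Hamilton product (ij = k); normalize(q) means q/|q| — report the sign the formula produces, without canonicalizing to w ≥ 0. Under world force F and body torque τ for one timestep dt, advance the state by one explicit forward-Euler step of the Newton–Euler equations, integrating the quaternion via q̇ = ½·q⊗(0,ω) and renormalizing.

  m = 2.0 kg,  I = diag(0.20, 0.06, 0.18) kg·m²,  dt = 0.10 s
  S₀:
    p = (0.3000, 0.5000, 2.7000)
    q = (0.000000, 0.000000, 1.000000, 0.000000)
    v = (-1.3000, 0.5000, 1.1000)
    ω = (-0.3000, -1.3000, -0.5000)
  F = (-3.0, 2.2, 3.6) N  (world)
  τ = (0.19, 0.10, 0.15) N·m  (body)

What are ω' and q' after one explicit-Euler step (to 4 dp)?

(τ − ω×Iω)/I = (0.5600, 1.6167, 1.1367)
ω + α·dt = (-0.2440, -1.1383, -0.3863)
2q̇ = q⊗(0,ω) = (1.3000000, -0.5000000, 0.0000000, 0.3000000)
q' = normalize(q + ½dt·q⊗(0,ω)) = (0.0648, -0.0249, 0.9975, 0.0150)

ω' = (-0.2440, -1.1383, -0.3863)
q' = (0.0648, -0.0249, 0.9975, 0.0150)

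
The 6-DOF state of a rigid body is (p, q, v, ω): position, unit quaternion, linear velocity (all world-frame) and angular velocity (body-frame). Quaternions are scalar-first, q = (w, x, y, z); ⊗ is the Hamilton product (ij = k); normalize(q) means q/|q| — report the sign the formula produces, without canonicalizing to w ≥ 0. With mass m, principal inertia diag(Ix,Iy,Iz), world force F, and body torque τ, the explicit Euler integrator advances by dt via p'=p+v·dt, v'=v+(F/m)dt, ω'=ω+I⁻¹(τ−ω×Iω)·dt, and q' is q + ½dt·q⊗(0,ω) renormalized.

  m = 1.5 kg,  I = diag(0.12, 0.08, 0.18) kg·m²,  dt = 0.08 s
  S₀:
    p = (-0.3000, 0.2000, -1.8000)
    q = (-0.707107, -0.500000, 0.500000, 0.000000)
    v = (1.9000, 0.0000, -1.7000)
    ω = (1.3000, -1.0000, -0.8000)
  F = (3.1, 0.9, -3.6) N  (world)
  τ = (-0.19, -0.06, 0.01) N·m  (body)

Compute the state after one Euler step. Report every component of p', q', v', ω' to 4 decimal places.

gyro term ω×Iω = (0.0800, 0.0624, 0.0520)
(τ − ω×Iω)/I = (-2.2500, -1.5300, -0.2333)
ω' = ω + α·dt = (1.1200, -1.1224, -0.8187)
2q̇ = q⊗(0,ω) = (1.1500000, -1.3192391, 0.3071070, 0.4156856)
q' = normalize(q + ½dt·q⊗(0,ω)) = (-0.6594, -0.5513, 0.5109, 0.0166)
a = F/m = (2.0667, 0.6000, -2.4000)
p + v·dt = (-0.1480, 0.2000, -1.9360)
v + (F/m)dt = (2.0653, 0.0480, -1.8920)

p' = (-0.1480, 0.2000, -1.9360)
q' = (-0.6594, -0.5513, 0.5109, 0.0166)
v' = (2.0653, 0.0480, -1.8920)
ω' = (1.1200, -1.1224, -0.8187)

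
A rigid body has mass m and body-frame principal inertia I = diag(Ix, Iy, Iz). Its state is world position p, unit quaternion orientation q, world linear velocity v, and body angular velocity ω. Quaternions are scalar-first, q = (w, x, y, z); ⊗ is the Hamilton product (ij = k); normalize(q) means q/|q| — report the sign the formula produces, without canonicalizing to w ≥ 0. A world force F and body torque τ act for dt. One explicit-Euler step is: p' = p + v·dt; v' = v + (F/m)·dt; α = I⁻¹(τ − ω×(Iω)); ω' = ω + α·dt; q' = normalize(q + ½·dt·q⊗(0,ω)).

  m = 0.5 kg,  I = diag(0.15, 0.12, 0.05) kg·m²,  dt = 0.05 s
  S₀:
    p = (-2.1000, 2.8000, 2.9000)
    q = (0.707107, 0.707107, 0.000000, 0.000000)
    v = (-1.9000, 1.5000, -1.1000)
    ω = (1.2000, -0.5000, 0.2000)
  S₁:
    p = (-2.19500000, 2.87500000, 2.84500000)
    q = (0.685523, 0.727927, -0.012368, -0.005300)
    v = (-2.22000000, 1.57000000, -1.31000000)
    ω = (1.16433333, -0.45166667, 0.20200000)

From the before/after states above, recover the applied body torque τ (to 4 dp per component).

τ = (-0.1000, 0.1400, 0.0200)

ω₁ − ω₀ = (-0.03566667, 0.04833333, 0.00200000)
gyro term ω₀×Iω₀ = (0.0070, 0.0240, 0.0180)
applied torque τ = (-0.1000, 0.1400, 0.0200)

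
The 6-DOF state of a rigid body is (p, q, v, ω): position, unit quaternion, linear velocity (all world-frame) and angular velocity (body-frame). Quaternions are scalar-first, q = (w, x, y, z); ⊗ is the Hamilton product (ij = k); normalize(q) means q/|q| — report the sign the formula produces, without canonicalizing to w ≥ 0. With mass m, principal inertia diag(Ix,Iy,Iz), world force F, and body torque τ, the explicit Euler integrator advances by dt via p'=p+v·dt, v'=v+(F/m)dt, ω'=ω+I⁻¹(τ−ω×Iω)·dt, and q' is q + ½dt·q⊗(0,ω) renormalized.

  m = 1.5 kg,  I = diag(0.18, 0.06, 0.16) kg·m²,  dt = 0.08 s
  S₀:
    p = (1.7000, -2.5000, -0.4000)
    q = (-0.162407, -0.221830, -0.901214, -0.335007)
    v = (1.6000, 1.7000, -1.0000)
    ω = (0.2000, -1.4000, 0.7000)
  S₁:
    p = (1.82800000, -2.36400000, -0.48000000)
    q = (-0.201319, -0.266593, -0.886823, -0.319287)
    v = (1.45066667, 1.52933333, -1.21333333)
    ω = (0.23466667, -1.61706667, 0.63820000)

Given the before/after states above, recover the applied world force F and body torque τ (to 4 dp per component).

F = (-2.8000, -3.2000, -4.0000)
τ = (-0.0200, -0.1600, -0.0900)

ω₁ − ω₀ = (0.03466667, -0.21706667, -0.06180000)
ω₀×(Iω₀) = (-0.0980, 0.0028, 0.0336)
τ = I·(Δω/dt) + ω₀×(Iω₀) = (-0.0200, -0.1600, -0.0900)
Δv = v₁−v₀ = (-0.14933333, -0.17066667, -0.21333333)
F = m·Δv/dt = (-2.8000, -3.2000, -4.0000)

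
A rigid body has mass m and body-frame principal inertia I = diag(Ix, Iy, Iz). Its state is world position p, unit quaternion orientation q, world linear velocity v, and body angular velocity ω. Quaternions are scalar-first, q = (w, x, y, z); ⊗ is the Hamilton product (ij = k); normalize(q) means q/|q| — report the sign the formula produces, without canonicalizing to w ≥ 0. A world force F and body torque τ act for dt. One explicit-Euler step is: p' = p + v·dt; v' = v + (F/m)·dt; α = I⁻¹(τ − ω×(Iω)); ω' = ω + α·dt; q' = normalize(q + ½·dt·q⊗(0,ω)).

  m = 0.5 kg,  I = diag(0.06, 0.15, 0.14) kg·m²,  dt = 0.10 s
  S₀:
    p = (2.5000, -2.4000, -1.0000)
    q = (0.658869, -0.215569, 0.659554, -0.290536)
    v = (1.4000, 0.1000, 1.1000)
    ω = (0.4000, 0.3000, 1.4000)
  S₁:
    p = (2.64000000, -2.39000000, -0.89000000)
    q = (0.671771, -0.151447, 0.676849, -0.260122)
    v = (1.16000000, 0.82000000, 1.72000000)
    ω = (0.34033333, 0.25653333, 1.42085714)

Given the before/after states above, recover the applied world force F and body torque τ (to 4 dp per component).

rate change Δω = (-0.05966667, -0.04346667, 0.02085714)
precession coupling = (-0.0042, -0.0448, 0.0108)
I·α + gyro = (-0.0400, -0.1100, 0.0400)
Δv = v₁−v₀ = (-0.24000000, 0.72000000, 0.62000000)
applied force F = (-1.2000, 3.6000, 3.1000)

F = (-1.2000, 3.6000, 3.1000)
τ = (-0.0400, -0.1100, 0.0400)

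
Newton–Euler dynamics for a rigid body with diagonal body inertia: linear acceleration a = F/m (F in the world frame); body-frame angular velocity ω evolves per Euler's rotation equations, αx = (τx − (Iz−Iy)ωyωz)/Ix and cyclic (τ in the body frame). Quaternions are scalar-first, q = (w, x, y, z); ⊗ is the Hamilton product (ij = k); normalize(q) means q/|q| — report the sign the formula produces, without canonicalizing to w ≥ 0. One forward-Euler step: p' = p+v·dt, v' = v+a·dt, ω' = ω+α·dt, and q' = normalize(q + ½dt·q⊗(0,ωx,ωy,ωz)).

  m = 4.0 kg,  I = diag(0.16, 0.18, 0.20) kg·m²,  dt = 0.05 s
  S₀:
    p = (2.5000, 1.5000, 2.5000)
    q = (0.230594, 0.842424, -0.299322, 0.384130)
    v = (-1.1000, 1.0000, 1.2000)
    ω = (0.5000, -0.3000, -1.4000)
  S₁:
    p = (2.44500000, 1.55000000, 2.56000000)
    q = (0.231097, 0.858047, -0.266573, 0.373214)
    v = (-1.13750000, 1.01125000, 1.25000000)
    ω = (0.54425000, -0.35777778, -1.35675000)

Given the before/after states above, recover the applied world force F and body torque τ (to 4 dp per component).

F = (-3.0000, 0.9000, 4.0000)
τ = (0.1500, -0.1800, 0.1700)

velocity change Δv = (-0.03750000, 0.01125000, 0.05000000)
F = m·Δv/dt = (-3.0000, 0.9000, 4.0000)
rate change Δω = (0.04425000, -0.05777778, 0.04325000)
τ = I·(Δω/dt) + ω₀×(Iω₀) = (0.1500, -0.1800, 0.1700)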